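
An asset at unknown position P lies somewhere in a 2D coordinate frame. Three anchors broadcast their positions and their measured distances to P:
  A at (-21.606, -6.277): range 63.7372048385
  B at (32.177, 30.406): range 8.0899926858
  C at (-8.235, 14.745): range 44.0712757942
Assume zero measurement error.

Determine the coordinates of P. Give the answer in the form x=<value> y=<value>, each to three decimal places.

x=35.083 y=22.856

eq1: (x + 21.606)² + (y + 6.277)² = 63.7372048385²
eq2: (x − 32.177)² + (y − 30.406)² = 8.0899926858²
eq3: (x + 8.235)² + (y − 14.745)² = 44.0712757942²
eq3−eq2, eq3−eq1 (x²,y² cancel):
  80.824·x + 31.322·y = 3551.483283
  -26.742·x − 42.044·y = -1899.164215
det = 80.824·-42.044 − 31.322·-26.742 = -2560.551332
x = (3551.483283·-42.044 − 31.322·-1899.164215) / -2560.551332 = 35.083437
y = (80.824·-1899.164215 − 3551.483283·-26.742) / -2560.551332 = 22.856125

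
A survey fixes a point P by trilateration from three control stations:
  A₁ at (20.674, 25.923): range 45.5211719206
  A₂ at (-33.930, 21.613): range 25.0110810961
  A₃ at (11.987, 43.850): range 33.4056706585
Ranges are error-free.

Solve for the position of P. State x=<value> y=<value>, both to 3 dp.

eq1: (x − 20.674)² + (y − 25.923)² = 45.5211719206²
eq2: (x + 33.930)² + (y − 21.613)² = 25.0110810961²
eq3: (x − 11.987)² + (y − 43.850)² = 33.4056706585²
eq1−eq2, eq1−eq3 (x²,y² cancel):
  -109.208·x − 8.620·y = 1965.573379
  -17.374·x + 35.854·y = 1923.332725
det = -109.208·35.854 − -8.620·-17.374 = -4065.307512
x = (1965.573379·35.854 − -8.620·1923.332725) / -4065.307512 = -21.413582
y = (-109.208·1923.332725 − 1965.573379·-17.374) / -4065.307512 = 43.266948

x=-21.414 y=43.267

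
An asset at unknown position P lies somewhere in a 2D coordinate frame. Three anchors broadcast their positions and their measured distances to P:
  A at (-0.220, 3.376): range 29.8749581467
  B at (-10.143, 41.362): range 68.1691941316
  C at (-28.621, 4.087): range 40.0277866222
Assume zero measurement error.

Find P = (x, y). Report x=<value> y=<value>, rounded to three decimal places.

eq1: (x + 0.220)² + (y − 3.376)² = 29.8749581467²
eq2: (x + 10.143)² + (y − 41.362)² = 68.1691941316²
eq3: (x + 28.621)² + (y − 4.087)² = 40.0277866222²
eq1−eq2, eq1−eq3 (x²,y² cancel):
  -19.846·x + 75.972·y = -1952.276187
  -56.802·x + 1.422·y = 114.708856
det = -19.846·1.422 − 75.972·-56.802 = 4287.140532
x = (-1952.276187·1.422 − 75.972·114.708856) / 4287.140532 = -2.680294
y = (-19.846·114.708856 − -1952.276187·-56.802) / 4287.140532 = -26.397479

x=-2.680 y=-26.397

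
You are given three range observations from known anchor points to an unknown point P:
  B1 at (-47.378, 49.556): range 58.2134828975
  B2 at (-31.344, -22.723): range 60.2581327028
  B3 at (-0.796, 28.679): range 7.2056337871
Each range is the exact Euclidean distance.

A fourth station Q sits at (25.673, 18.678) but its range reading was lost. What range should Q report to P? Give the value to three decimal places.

21.230

eq1: (x + 47.378)² + (y − 49.556)² = 58.2134828975²
eq2: (x + 31.344)² + (y + 22.723)² = 60.2581327028²
eq3: (x + 0.796)² + (y − 28.679)² = 7.2056337871²
eq2−eq1, eq2−eq3 (x²,y² cancel):
  -32.068·x + 144.558·y = 3443.923921
  61.096·x + 102.804·y = 2903.458991
det = -32.068·102.804 − 144.558·61.096 = -12128.634240
x = (3443.923921·102.804 − 144.558·2903.458991) / -12128.634240 = 5.414383
y = (-32.068·2903.458991 − 3443.923921·61.096) / -12128.634240 = 25.024920
|P − Q| = √((5.414383 − 25.673)² + (25.024920 − 18.678)²) = 21.229577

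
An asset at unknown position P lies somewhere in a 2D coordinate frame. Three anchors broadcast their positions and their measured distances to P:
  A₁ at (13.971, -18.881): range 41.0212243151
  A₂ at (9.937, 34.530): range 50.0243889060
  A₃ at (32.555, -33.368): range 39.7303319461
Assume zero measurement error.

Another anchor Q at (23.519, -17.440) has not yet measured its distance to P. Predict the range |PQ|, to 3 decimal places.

eq1: (x − 13.971)² + (y + 18.881)² = 41.0212243151²
eq2: (x − 9.937)² + (y − 34.530)² = 50.0243889060²
eq3: (x − 32.555)² + (y + 33.368)² = 39.7303319461²
eq3−eq1, eq3−eq2 (x²,y² cancel):
  -37.168·x + 28.974·y = -1725.812015
  -45.236·x + 135.796·y = -1806.126789
det = -37.168·135.796 − 28.974·-45.236 = -3736.597864
x = (-1725.812015·135.796 − 28.974·-1806.126789) / -3736.597864 = 48.714809
y = (-37.168·-1806.126789 − -1725.812015·-45.236) / -3736.597864 = 2.927452
|P − Q| = √((48.714809 − 23.519)² + (2.927452 − -17.440)²) = 32.398486

32.398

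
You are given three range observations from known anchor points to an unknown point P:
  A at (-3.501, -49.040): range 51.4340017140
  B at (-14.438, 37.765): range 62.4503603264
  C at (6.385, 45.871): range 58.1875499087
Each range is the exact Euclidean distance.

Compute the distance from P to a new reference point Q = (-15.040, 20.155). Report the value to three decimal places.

51.395

eq1: (x + 3.501)² + (y + 49.040)² = 51.4340017140²
eq2: (x + 14.438)² + (y − 37.765)² = 62.4503603264²
eq3: (x − 6.385)² + (y − 45.871)² = 58.1875499087²
eq1−eq3, eq1−eq2 (x²,y² cancel):
  19.772·x + 189.822·y = -1012.596167
  -21.874·x + 173.610·y = -2037.118505
det = 19.772·173.610 − 189.822·-21.874 = 7584.783348
x = (-1012.596167·173.610 − 189.822·-2037.118505) / 7584.783348 = 27.804761
y = (19.772·-2037.118505 − -1012.596167·-21.874) / 7584.783348 = -8.230616
|P − Q| = √((27.804761 − -15.040)² + (-8.230616 − 20.155)²) = 51.394715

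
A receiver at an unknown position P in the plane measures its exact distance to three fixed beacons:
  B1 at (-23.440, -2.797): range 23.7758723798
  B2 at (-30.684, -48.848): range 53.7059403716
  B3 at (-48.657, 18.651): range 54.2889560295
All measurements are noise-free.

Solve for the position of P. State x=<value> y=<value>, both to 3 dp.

x=0.239 y=-4.938

eq1: (x + 23.440)² + (y + 2.797)² = 23.7758723798²
eq2: (x + 30.684)² + (y + 48.848)² = 53.7059403716²
eq3: (x + 48.657)² + (y − 18.651)² = 54.2889560295²
eq1−eq3, eq1−eq2 (x²,y² cancel):
  -50.434·x + 42.896·y = -223.891998
  -14.488·x − 92.102·y = 451.342227
det = -50.434·-92.102 − 42.896·-14.488 = 5266.549516
x = (-223.891998·-92.102 − 42.896·451.342227) / 5266.549516 = 0.239269
y = (-50.434·451.342227 − -223.891998·-14.488) / 5266.549516 = -4.938099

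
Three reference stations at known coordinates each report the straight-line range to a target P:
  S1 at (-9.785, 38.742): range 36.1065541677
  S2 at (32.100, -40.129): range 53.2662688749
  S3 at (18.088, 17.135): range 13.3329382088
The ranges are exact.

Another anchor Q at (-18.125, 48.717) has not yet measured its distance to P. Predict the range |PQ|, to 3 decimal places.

48.986

eq1: (x + 9.785)² + (y − 38.742)² = 36.1065541677²
eq2: (x − 32.100)² + (y + 40.129)² = 53.2662688749²
eq3: (x − 18.088)² + (y − 17.135)² = 13.3329382088²
eq1−eq2, eq1−eq3 (x²,y² cancel):
  83.770·x − 157.742·y = -489.554294
  55.746·x − 43.214·y = 150.011193
det = 83.770·-43.214 − -157.742·55.746 = 5173.448752
x = (-489.554294·-43.214 − -157.742·150.011193) / 5173.448752 = 8.663208
y = (83.770·150.011193 − -489.554294·55.746) / 5173.448752 = 7.704171
|P − Q| = √((8.663208 − -18.125)² + (7.704171 − 48.717)²) = 48.986328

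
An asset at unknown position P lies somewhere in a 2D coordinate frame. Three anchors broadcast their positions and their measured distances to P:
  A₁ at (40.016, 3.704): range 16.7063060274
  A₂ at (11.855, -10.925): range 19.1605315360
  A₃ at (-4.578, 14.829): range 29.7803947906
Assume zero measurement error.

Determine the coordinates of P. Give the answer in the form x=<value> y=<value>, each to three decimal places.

x=23.325 y=4.423

eq1: (x − 40.016)² + (y − 3.704)² = 16.7063060274²
eq2: (x − 11.855)² + (y + 10.925)² = 19.1605315360²
eq3: (x + 4.578)² + (y − 14.829)² = 29.7803947906²
eq3−eq2, eq3−eq1 (x²,y² cancel):
  32.866·x − 51.508·y = 538.785270
  89.188·x − 22.250·y = 1981.913800
det = 32.866·-22.250 − -51.508·89.188 = 3862.627004
x = (538.785270·-22.250 − -51.508·1981.913800) / 3862.627004 = 23.325173
y = (32.866·1981.913800 − 538.785270·89.188) / 3862.627004 = 4.423000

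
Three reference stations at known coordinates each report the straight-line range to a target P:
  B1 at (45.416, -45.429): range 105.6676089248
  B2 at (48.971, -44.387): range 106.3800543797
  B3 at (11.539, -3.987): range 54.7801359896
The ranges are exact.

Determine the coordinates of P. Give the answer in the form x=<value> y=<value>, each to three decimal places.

eq1: (x − 45.416)² + (y + 45.429)² = 105.6676089248²
eq2: (x − 48.971)² + (y + 44.387)² = 106.3800543797²
eq3: (x − 11.539)² + (y + 3.987)² = 54.7801359896²
eq1−eq3, eq1−eq2 (x²,y² cancel):
  -67.754·x + 82.884·y = 4187.417870
  7.110·x + 2.084·y = 90.885119
det = -67.754·2.084 − 82.884·7.110 = -730.504576
x = (4187.417870·2.084 − 82.884·90.885119) / -730.504576 = -1.634017
y = (-67.754·90.885119 − 4187.417870·7.110) / -730.504576 = 49.185690

x=-1.634 y=49.186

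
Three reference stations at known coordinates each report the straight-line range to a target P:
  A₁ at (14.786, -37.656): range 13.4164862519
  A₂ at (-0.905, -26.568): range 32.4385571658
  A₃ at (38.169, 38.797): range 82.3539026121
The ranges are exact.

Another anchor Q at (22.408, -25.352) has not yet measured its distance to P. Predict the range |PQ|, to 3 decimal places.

eq1: (x − 14.786)² + (y + 37.656)² = 13.4164862519²
eq2: (x + 0.905)² + (y + 26.568)² = 32.4385571658²
eq3: (x − 38.169)² + (y − 38.797)² = 82.3539026121²
eq3−eq2, eq3−eq1 (x²,y² cancel):
  -78.148·x − 130.730·y = 3474.503163
  -46.766·x − 152.906·y = 5276.683534
det = -78.148·-152.906 − -130.730·-46.766 = 5835.578908
x = (3474.503163·-152.906 − -130.730·5276.683534) / 5835.578908 = 27.169277
y = (-78.148·5276.683534 − 3474.503163·-46.766) / 5835.578908 = -42.818999
|P − Q| = √((27.169277 − 22.408)² + (-42.818999 − -25.352)²) = 18.104304

18.104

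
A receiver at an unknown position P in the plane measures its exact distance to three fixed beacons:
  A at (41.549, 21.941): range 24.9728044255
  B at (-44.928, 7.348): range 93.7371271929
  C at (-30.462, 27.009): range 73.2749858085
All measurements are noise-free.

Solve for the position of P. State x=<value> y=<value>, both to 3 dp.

x=40.070 y=46.870

eq1: (x − 41.549)² + (y − 21.941)² = 24.9728044255²
eq2: (x + 44.928)² + (y − 7.348)² = 93.7371271929²
eq3: (x + 30.462)² + (y − 27.009)² = 73.2749858085²
eq3−eq2, eq3−eq1 (x²,y² cancel):
  -28.932·x − 39.322·y = -3002.326706
  144.022·x − 10.136·y = 5295.889941
det = -28.932·-10.136 − -39.322·144.022 = 5956.487836
x = (-3002.326706·-10.136 − -39.322·5295.889941) / 5956.487836 = 40.070017
y = (-28.932·5295.889941 − -3002.326706·144.022) / 5956.487836 = 46.869970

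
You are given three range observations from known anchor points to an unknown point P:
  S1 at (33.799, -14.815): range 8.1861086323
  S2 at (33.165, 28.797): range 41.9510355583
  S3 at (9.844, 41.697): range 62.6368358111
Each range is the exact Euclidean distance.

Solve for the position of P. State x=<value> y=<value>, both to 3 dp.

eq1: (x − 33.799)² + (y + 14.815)² = 8.1861086323²
eq2: (x − 33.165)² + (y − 28.797)² = 41.9510355583²
eq3: (x − 9.844)² + (y − 41.697)² = 62.6368358111²
eq2−eq1, eq2−eq3 (x²,y² cancel):
  1.268·x − 87.224·y = 1125.549202
  -46.642·x + 25.800·y = -2257.124105
det = 1.268·25.800 − -87.224·-46.642 = -4035.587408
x = (1125.549202·25.800 − -87.224·-2257.124105) / -4035.587408 = 41.589044
y = (1.268·-2257.124105 − 1125.549202·-46.642) / -4035.587408 = -12.299531

x=41.589 y=-12.300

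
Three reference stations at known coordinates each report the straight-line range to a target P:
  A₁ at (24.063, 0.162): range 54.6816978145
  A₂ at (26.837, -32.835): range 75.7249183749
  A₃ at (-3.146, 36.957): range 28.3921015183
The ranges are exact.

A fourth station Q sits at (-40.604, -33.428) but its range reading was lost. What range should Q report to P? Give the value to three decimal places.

eq1: (x − 24.063)² + (y − 0.162)² = 54.6816978145²
eq2: (x − 26.837)² + (y + 32.835)² = 75.7249183749²
eq3: (x + 3.146)² + (y − 36.957)² = 28.3921015183²
eq1−eq2, eq1−eq3 (x²,y² cancel):
  5.548·x − 65.994·y = -1524.867606
  -54.418·x + 73.590·y = 2980.639599
det = 5.548·73.590 − -65.994·-54.418 = -3182.984172
x = (-1524.867606·73.590 − -65.994·2980.639599) / -3182.984172 = -26.544060
y = (5.548·2980.639599 − -1524.867606·-54.418) / -3182.984172 = 20.874643
|P − Q| = √((-26.544060 − -40.604)² + (20.874643 − -33.428)²) = 56.093305

56.093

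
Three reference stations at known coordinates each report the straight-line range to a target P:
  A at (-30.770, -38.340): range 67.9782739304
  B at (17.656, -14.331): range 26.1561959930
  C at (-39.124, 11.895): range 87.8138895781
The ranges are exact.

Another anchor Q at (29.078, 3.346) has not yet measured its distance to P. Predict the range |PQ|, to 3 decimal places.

eq1: (x + 30.770)² + (y + 38.340)² = 67.9782739304²
eq2: (x − 17.656)² + (y + 14.331)² = 26.1561959930²
eq3: (x + 39.124)² + (y − 11.895)² = 87.8138895781²
eq3−eq2, eq3−eq1 (x²,y² cancel):
  113.560·x − 52.452·y = 5872.066110
  16.708·x − 100.470·y = 3834.803575
det = 113.560·-100.470 − -52.452·16.708 = -10533.005184
x = (5872.066110·-100.470 − -52.452·3834.803575) / -10533.005184 = 36.914761
y = (113.560·3834.803575 − 5872.066110·16.708) / -10533.005184 = -32.029778
|P − Q| = √((36.914761 − 29.078)² + (-32.029778 − 3.346)²) = 36.233416

36.233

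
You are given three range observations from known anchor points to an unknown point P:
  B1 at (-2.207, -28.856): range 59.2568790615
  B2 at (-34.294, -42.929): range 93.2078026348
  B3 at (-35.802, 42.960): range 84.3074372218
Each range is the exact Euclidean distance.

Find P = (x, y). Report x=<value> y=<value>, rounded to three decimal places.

eq1: (x + 2.207)² + (y + 28.856)² = 59.2568790615²
eq2: (x + 34.294)² + (y + 42.929)² = 93.2078026348²
eq3: (x + 35.802)² + (y − 42.960)² = 84.3074372218²
eq1−eq3, eq1−eq2 (x²,y² cancel):
  -67.190·x + 143.632·y = -1306.561036
  -64.174·x − 28.146·y = -2994.878864
det = -67.190·-28.146 − 143.632·-64.174 = 11108.569708
x = (-1306.561036·-28.146 − 143.632·-2994.878864) / 11108.569708 = 42.033756
y = (-67.190·-2994.878864 − -1306.561036·-64.174) / 11108.569708 = 10.566497

x=42.034 y=10.566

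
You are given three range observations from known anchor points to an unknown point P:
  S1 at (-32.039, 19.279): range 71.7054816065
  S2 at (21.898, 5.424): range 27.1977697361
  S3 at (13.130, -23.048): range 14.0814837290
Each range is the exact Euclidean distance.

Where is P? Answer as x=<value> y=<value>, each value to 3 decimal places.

eq1: (x + 32.039)² + (y − 19.279)² = 71.7054816065²
eq2: (x − 21.898)² + (y − 5.424)² = 27.1977697361²
eq3: (x − 13.130)² + (y + 23.048)² = 14.0814837290²
eq3−eq1, eq3−eq2 (x²,y² cancel):
  -90.338·x + 84.654·y = -4248.817750
  17.536·x + 56.944·y = -736.095519
det = -90.338·56.944 − 84.654·17.536 = -6628.699616
x = (-4248.817750·56.944 − 84.654·-736.095519) / -6628.699616 = 27.099018
y = (-90.338·-736.095519 − -4248.817750·17.536) / -6628.699616 = -21.271844

x=27.099 y=-21.272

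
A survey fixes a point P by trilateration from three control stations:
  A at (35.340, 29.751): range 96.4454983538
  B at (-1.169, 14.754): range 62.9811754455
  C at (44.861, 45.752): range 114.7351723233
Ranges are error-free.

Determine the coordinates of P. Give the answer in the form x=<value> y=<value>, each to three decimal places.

eq1: (x − 35.340)² + (y − 29.751)² = 96.4454983538²
eq2: (x + 1.169)² + (y − 14.754)² = 62.9811754455²
eq3: (x − 44.861)² + (y − 45.752)² = 114.7351723233²
eq3−eq2, eq3−eq1 (x²,y² cancel):
  -92.060·x − 61.996·y = 5310.823560
  -19.042·x − 32.002·y = 1890.708391
det = -92.060·-32.002 − -61.996·-19.042 = 1765.576288
x = (5310.823560·-32.002 − -61.996·1890.708391) / 1765.576288 = -29.871617
y = (-92.060·1890.708391 − 5310.823560·-19.042) / 1765.576288 = -41.306577

x=-29.872 y=-41.307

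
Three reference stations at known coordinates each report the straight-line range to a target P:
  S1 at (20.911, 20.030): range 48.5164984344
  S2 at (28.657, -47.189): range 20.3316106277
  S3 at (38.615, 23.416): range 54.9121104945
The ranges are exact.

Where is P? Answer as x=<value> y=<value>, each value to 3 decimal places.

x=20.684 y=-28.486

eq1: (x − 20.911)² + (y − 20.030)² = 48.5164984344²
eq2: (x − 28.657)² + (y + 47.189)² = 20.3316106277²
eq3: (x − 38.615)² + (y − 23.416)² = 54.9121104945²
eq3−eq1, eq3−eq2 (x²,y² cancel):
  -35.408·x − 6.772·y = -539.467201
  -19.916·x − 141.210·y = 3610.563577
det = -35.408·-141.210 − -6.772·-19.916 = 4865.092528
x = (-539.467201·-141.210 − -6.772·3610.563577) / 4865.092528 = 20.683862
y = (-35.408·3610.563577 − -539.467201·-19.916) / 4865.092528 = -28.485967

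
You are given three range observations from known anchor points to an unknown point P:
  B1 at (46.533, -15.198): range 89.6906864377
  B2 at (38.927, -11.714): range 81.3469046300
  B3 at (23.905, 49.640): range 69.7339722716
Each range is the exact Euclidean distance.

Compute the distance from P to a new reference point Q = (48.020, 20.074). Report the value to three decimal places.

85.502

eq1: (x − 46.533)² + (y + 15.198)² = 89.6906864377²
eq2: (x − 38.927)² + (y + 11.714)² = 81.3469046300²
eq3: (x − 23.905)² + (y − 49.640)² = 69.7339722716²
eq1−eq2, eq1−eq3 (x²,y² cancel):
  -15.212·x + 6.968·y = 683.330173
  -45.256·x + 129.676·y = 3820.871677
det = -15.212·129.676 − 6.968·-45.256 = -1657.287504
x = (683.330173·129.676 − 6.968·3820.871677) / -1657.287504 = -37.403100
y = (-15.212·3820.871677 − 683.330173·-45.256) / -1657.287504 = 16.411341
|P − Q| = √((-37.403100 − 48.020)² + (16.411341 − 20.074)²) = 85.501585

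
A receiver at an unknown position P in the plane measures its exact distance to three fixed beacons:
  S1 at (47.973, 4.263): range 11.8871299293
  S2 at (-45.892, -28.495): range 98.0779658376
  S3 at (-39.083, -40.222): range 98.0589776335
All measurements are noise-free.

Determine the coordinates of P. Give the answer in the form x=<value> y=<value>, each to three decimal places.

x=42.188 y=14.647

eq1: (x − 47.973)² + (y − 4.263)² = 11.8871299293²
eq2: (x + 45.892)² + (y + 28.495)² = 98.0779658376²
eq3: (x + 39.083)² + (y + 40.222)² = 98.0589776335²
eq2−eq1, eq2−eq3 (x²,y² cancel):
  187.730·x + 65.516·y = 8879.524734
  13.618·x − 23.454·y = 230.973772
det = 187.730·-23.454 − 65.516·13.618 = -5295.216308
x = (8879.524734·-23.454 − 65.516·230.973772) / -5295.216308 = 42.187672
y = (187.730·230.973772 − 8879.524734·13.618) / -5295.216308 = 14.647308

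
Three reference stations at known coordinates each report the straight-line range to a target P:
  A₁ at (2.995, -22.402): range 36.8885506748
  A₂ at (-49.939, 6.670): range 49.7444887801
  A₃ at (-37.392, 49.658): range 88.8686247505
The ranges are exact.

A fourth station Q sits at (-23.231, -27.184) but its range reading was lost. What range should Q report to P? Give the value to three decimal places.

eq1: (x − 2.995)² + (y + 22.402)² = 36.8885506748²
eq2: (x + 49.939)² + (y − 6.670)² = 49.7444887801²
eq3: (x + 37.392)² + (y − 49.658)² = 88.8686247505²
eq3−eq2, eq3−eq1 (x²,y² cancel):
  -25.094·x − 85.976·y = 4097.432294
  80.774·x − 144.120·y = 3183.608295
det = -25.094·-144.120 − -85.976·80.774 = 10561.172704
x = (4097.432294·-144.120 − -85.976·3183.608295) / 10561.172704 = -29.997430
y = (-25.094·3183.608295 − 4097.432294·80.774) / 10561.172704 = -38.902447
|P − Q| = √((-29.997430 − -23.231)² + (-38.902447 − -27.184)²) = 13.531688

13.532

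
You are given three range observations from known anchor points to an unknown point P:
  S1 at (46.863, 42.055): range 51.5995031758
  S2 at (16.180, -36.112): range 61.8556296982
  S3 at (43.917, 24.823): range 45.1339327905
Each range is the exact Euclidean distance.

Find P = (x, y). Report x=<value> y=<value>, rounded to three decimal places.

x=-1.190 y=23.255

eq1: (x − 46.863)² + (y − 42.055)² = 51.5995031758²
eq2: (x − 16.180)² + (y + 36.112)² = 61.8556296982²
eq3: (x − 43.917)² + (y − 24.823)² = 45.1339327905²
eq3−eq2, eq3−eq1 (x²,y² cancel):
  -55.474·x − 121.870·y = -2768.062310
  5.892·x + 34.464·y = 794.442737
det = -55.474·34.464 − -121.870·5.892 = -1193.797896
x = (-2768.062310·34.464 − -121.870·794.442737) / -1193.797896 = -1.189680
y = (-55.474·794.442737 − -2768.062310·5.892) / -1193.797896 = 23.254768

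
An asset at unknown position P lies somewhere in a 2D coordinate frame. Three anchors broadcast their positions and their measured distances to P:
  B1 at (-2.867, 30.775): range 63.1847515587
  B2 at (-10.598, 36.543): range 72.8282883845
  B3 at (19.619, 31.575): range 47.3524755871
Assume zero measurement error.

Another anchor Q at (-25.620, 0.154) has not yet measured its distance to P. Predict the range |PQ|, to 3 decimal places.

eq1: (x + 2.867)² + (y − 30.775)² = 63.1847515587²
eq2: (x + 10.598)² + (y − 36.543)² = 72.8282883845²
eq3: (x − 19.619)² + (y − 31.575)² = 47.3524755871²
eq2−eq3, eq2−eq1 (x²,y² cancel):
  60.434·x − 9.936·y = 2995.879978
  15.462·x − 11.536·y = 819.258620
det = 60.434·-11.536 − -9.936·15.462 = -543.536192
x = (2995.879978·-11.536 − -9.936·819.258620) / -543.536192 = 48.608203
y = (60.434·819.258620 − 2995.879978·15.462) / -543.536192 = -5.866728
|P − Q| = √((48.608203 − -25.620)² + (-5.866728 − 0.154)²) = 74.471977

74.472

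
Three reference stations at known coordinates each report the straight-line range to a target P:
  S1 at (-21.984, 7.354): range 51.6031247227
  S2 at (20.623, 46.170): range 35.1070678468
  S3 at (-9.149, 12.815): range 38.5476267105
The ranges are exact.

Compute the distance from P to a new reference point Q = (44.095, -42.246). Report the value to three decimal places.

56.373

eq1: (x + 21.984)² + (y − 7.354)² = 51.6031247227²
eq2: (x − 20.623)² + (y − 46.170)² = 35.1070678468²
eq3: (x + 9.149)² + (y − 12.815)² = 38.5476267105²
eq1−eq3, eq1−eq2 (x²,y² cancel):
  25.670·x + 10.922·y = 887.513810
  85.214·x + 77.632·y = 3449.975725
det = 25.670·77.632 − 10.922·85.214 = 1062.106132
x = (887.513810·77.632 − 10.922·3449.975725) / 1062.106132 = 29.393331
y = (25.670·3449.975725 − 887.513810·85.214) / 1062.106132 = 12.176067
|P − Q| = √((29.393331 − 44.095)² + (12.176067 − -42.246)²) = 56.372869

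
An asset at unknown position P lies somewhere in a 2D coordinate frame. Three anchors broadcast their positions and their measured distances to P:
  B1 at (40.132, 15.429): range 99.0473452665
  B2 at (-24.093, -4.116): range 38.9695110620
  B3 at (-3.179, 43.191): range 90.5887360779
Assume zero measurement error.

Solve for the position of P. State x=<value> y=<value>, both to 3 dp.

x=-43.228 y=-38.064

eq1: (x − 40.132)² + (y − 15.429)² = 99.0473452665²
eq2: (x + 24.093)² + (y + 4.116)² = 38.9695110620²
eq3: (x + 3.179)² + (y − 43.191)² = 90.5887360779²
eq3−eq1, eq3−eq2 (x²,y² cancel):
  86.622·x − 55.524·y = -1630.994557
  -41.828·x − 94.614·y = 5409.541895
det = 86.622·-94.614 − -55.524·-41.828 = -10518.111780
x = (-1630.994557·-94.614 − -55.524·5409.541895) / -10518.111780 = -43.227752
y = (86.622·5409.541895 − -1630.994557·-41.828) / -10518.111780 = -38.064256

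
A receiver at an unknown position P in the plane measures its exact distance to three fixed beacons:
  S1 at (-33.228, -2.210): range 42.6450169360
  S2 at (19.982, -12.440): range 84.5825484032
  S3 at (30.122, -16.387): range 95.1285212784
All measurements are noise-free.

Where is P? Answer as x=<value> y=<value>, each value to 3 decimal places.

eq1: (x + 33.228)² + (y + 2.210)² = 42.6450169360²
eq2: (x − 19.982)² + (y + 12.440)² = 84.5825484032²
eq3: (x − 30.122)² + (y + 16.387)² = 95.1285212784²
eq3−eq1, eq3−eq2 (x²,y² cancel):
  -126.700·x + 28.354·y = 7163.953522
  -20.280·x + 7.894·y = 1273.393337
det = -126.700·7.894 − 28.354·-20.280 = -425.150680
x = (7163.953522·7.894 − 28.354·1273.393337) / -425.150680 = -48.092254
y = (-126.700·1273.393337 − 7163.953522·-20.280) / -425.150680 = 37.760632

x=-48.092 y=37.761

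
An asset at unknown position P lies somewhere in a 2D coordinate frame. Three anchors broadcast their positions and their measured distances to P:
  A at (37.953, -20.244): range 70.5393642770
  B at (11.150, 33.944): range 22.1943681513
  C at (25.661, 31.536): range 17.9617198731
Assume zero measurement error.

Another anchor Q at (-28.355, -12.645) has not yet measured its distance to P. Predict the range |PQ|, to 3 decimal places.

83.205

eq1: (x − 37.953)² + (y + 20.244)² = 70.5393642770²
eq2: (x − 11.150)² + (y − 33.944)² = 22.1943681513²
eq3: (x − 25.661)² + (y − 31.536)² = 17.9617198731²
eq3−eq2, eq3−eq1 (x²,y² cancel):
  -29.022·x + 4.816·y = -546.455178
  24.584·x − 103.560·y = -4455.935004
det = -29.022·-103.560 − 4.816·24.584 = 2887.121776
x = (-546.455178·-103.560 − 4.816·-4455.935004) / 2887.121776 = 27.034080
y = (-29.022·-4455.935004 − -546.455178·24.584) / 2887.121776 = 49.445161
|P − Q| = √((27.034080 − -28.355)² + (49.445161 − -12.645)²) = 83.205398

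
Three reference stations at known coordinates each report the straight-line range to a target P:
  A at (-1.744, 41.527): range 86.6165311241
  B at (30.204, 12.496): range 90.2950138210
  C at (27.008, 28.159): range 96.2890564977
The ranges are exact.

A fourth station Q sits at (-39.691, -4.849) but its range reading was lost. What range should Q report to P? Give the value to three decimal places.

eq1: (x + 1.744)² + (y − 41.527)² = 86.6165311241²
eq2: (x − 30.204)² + (y − 12.496)² = 90.2950138210²
eq3: (x − 27.008)² + (y − 28.159)² = 96.2890564977²
eq2−eq1, eq2−eq3 (x²,y² cancel):
  -63.896·x + 58.062·y = 1309.867690
  -6.392·x + 31.326·y = -664.463167
det = -63.896·31.326 − 58.062·-6.392 = -1630.473792
x = (1309.867690·31.326 − 58.062·-664.463167) / -1630.473792 = -48.828123
y = (-63.896·-664.463167 − 1309.867690·-6.392) / -1630.473792 = -31.174505
|P − Q| = √((-48.828123 − -39.691)² + (-31.174505 − -4.849)²) = 27.866094

27.866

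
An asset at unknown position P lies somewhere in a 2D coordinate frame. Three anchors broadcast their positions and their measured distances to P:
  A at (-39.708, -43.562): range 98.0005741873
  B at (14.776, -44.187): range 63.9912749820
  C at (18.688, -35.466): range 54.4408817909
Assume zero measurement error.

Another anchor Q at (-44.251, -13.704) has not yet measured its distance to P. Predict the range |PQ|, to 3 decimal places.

87.887

eq1: (x + 39.708)² + (y + 43.562)² = 98.0005741873²
eq2: (x − 14.776)² + (y + 44.187)² = 63.9912749820²
eq3: (x − 18.688)² + (y + 35.466)² = 54.4408817909²
eq2−eq3, eq2−eq1 (x²,y² cancel):
  7.824·x + 17.442·y = 567.331019
  -108.968·x + 1.250·y = -4205.677304
det = 7.824·1.250 − 17.442·-108.968 = 1910.399856
x = (567.331019·1.250 − 17.442·-4205.677304) / 1910.399856 = 38.769155
y = (7.824·-4205.677304 − 567.331019·-108.968) / 1910.399856 = 15.135945
|P − Q| = √((38.769155 − -44.251)² + (15.135945 − -13.704)²) = 87.886794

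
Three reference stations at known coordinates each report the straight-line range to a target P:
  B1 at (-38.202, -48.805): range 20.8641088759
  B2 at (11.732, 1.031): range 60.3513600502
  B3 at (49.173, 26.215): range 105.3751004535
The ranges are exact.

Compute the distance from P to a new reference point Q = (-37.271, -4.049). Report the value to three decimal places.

24.396

eq1: (x + 38.202)² + (y + 48.805)² = 20.8641088759²
eq2: (x − 11.732)² + (y − 1.031)² = 60.3513600502²
eq3: (x − 49.173)² + (y − 26.215)² = 105.3751004535²
eq3−eq2, eq3−eq1 (x²,y² cancel):
  -74.882·x − 50.368·y = 4495.117767
  -174.750·x − 150.040·y = 11404.711431
det = -74.882·-150.040 − -50.368·-174.750 = 2433.487280
x = (4495.117767·-150.040 − -50.368·11404.711431) / 2433.487280 = -41.099440
y = (-74.882·11404.711431 − 4495.117767·-174.750) / 2433.487280 = -28.143057
|P − Q| = √((-41.099440 − -37.271)² + (-28.143057 − -4.049)²) = 24.396322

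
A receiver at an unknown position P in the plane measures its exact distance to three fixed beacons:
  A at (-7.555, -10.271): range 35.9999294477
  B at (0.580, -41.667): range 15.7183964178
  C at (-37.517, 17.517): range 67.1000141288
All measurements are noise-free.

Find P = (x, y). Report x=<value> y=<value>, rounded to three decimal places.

x=-14.647 y=-45.565

eq1: (x + 7.555)² + (y + 10.271)² = 35.9999294477²
eq2: (x − 0.580)² + (y + 41.667)² = 15.7183964178²
eq3: (x + 37.517)² + (y − 17.517)² = 67.1000141288²
eq2−eq3, eq2−eq1 (x²,y² cancel):
  -76.194·x + 118.368·y = -4277.448621
  -16.270·x + 62.792·y = -2622.830757
det = -76.194·62.792 − 118.368·-16.270 = -2858.526288
x = (-4277.448621·62.792 − 118.368·-2622.830757) / -2858.526288 = -14.647295
y = (-76.194·-2622.830757 − -4277.448621·-16.270) / -2858.526288 = -45.565394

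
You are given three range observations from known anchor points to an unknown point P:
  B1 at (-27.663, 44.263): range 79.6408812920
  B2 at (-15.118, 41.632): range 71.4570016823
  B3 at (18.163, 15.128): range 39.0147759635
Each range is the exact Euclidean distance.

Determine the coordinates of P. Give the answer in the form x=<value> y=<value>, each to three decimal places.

eq1: (x + 27.663)² + (y − 44.263)² = 79.6408812920²
eq2: (x + 15.118)² + (y − 41.632)² = 71.4570016823²
eq3: (x − 18.163)² + (y − 15.128)² = 39.0147759635²
eq3−eq1, eq3−eq2 (x²,y² cancel):
  -91.652·x + 58.270·y = -2654.813444
  -66.562·x + 53.008·y = -2180.923951
det = -91.652·53.008 − 58.270·-66.562 = -979.721476
x = (-2654.813444·53.008 − 58.270·-2180.923951) / -979.721476 = 13.926318
y = (-91.652·-2180.923951 − -2654.813444·-66.562) / -979.721476 = -23.656059

x=13.926 y=-23.656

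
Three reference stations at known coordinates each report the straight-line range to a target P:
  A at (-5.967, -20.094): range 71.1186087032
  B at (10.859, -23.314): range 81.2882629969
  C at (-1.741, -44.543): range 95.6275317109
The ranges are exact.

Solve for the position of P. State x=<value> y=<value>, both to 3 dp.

eq1: (x + 5.967)² + (y + 20.094)² = 71.1186087032²
eq2: (x − 10.859)² + (y + 23.314)² = 81.2882629969²
eq3: (x + 1.741)² + (y + 44.543)² = 95.6275317109²
eq3−eq2, eq3−eq1 (x²,y² cancel):
  25.200·x + 42.458·y = 1211.193667
  -8.452·x + 48.898·y = 2539.032312
det = 25.200·48.898 − 42.458·-8.452 = 1591.084616
x = (1211.193667·48.898 − 42.458·2539.032312) / 1591.084616 = -30.530926
y = (25.200·2539.032312 − 1211.193667·-8.452) / 1591.084616 = 46.647816

x=-30.531 y=46.648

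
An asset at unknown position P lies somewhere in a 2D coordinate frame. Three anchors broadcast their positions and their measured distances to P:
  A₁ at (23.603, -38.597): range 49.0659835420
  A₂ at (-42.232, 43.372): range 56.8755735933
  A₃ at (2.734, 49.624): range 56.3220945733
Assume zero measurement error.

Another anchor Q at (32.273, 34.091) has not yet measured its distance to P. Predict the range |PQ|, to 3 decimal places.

eq1: (x − 23.603)² + (y + 38.597)² = 49.0659835420²
eq2: (x + 42.232)² + (y − 43.372)² = 56.8755735933²
eq3: (x − 2.734)² + (y − 49.624)² = 56.3220945733²
eq2−eq3, eq2−eq1 (x²,y² cancel):
  89.932·x + 12.504·y = -1132.003542
  131.670·x − 163.938·y = -790.482059
det = 89.932·-163.938 − 12.504·131.670 = -16389.673896
x = (-1132.003542·-163.938 − 12.504·-790.482059) / -16389.673896 = -11.925959
y = (89.932·-790.482059 − -1132.003542·131.670) / -16389.673896 = -4.756731
|P − Q| = √((-11.925959 − 32.273)² + (-4.756731 − 34.091)²) = 58.844662

58.845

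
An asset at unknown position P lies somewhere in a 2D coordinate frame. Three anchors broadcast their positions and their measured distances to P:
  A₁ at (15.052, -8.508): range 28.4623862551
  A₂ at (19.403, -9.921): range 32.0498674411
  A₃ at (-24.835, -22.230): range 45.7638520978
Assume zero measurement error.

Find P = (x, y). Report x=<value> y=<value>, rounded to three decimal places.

x=0.443 y=15.919

eq1: (x − 15.052)² + (y + 8.508)² = 28.4623862551²
eq2: (x − 19.403)² + (y + 9.921)² = 32.0498674411²
eq3: (x + 24.835)² + (y + 22.230)² = 45.7638520978²
eq3−eq2, eq3−eq1 (x²,y² cancel):
  88.476·x + 24.618·y = 431.088681
  79.774·x + 27.444·y = 472.221370
det = 88.476·27.444 − 24.618·79.774 = 464.259012
x = (431.088681·27.444 − 24.618·472.221370) / 464.259012 = 0.442968
y = (88.476·472.221370 − 431.088681·79.774) / 464.259012 = 15.919108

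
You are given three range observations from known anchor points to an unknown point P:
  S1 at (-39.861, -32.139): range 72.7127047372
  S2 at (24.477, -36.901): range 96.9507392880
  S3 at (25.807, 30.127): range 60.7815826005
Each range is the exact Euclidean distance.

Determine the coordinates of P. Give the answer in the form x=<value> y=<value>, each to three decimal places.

eq1: (x + 39.861)² + (y + 32.139)² = 72.7127047372²
eq2: (x − 24.477)² + (y + 36.901)² = 96.9507392880²
eq3: (x − 25.807)² + (y − 30.127)² = 60.7815826005²
eq3−eq2, eq3−eq1 (x²,y² cancel):
  -2.660·x − 134.056·y = -5317.875113
  -131.336·x − 124.532·y = -544.559383
det = -2.660·-124.532 − -134.056·-131.336 = -17275.123696
x = (-5317.875113·-124.532 − -134.056·-544.559383) / -17275.123696 = -34.109404
y = (-2.660·-544.559383 − -5317.875113·-131.336) / -17275.123696 = 40.345871

x=-34.109 y=40.346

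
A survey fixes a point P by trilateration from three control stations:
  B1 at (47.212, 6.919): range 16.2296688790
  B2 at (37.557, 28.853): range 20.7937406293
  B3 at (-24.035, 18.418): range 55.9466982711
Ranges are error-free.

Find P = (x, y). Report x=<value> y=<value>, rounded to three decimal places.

eq1: (x − 47.212)² + (y − 6.919)² = 16.2296688790²
eq2: (x − 37.557)² + (y − 28.853)² = 20.7937406293²
eq3: (x + 24.035)² + (y − 18.418)² = 55.9466982711²
eq3−eq2, eq3−eq1 (x²,y² cancel):
  123.184·x + 20.870·y = 4023.773307
  142.494·x − 22.998·y = 4226.572452
det = 123.184·-22.998 − 20.870·142.494 = -5806.835412
x = (4023.773307·-22.998 − 20.870·4226.572452) / -5806.835412 = 31.126645
y = (123.184·4226.572452 − 4023.773307·142.494) / -5806.835412 = 9.078517

x=31.127 y=9.079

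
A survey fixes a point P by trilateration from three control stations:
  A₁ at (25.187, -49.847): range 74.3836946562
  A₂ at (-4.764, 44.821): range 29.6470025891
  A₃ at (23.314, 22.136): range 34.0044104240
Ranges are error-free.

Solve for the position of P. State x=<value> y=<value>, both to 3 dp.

x=-10.067 y=15.652

eq1: (x − 25.187)² + (y + 49.847)² = 74.3836946562²
eq2: (x + 4.764)² + (y − 44.821)² = 29.6470025891²
eq3: (x − 23.314)² + (y − 22.136)² = 34.0044104240²
eq2−eq1, eq2−eq3 (x²,y² cancel):
  59.902·x − 189.336·y = -3566.498627
  56.156·x − 45.370·y = -1275.427811
det = 59.902·-45.370 − -189.336·56.156 = 7914.598676
x = (-3566.498627·-45.370 − -189.336·-1275.427811) / 7914.598676 = -10.066506
y = (59.902·-1275.427811 − -3566.498627·56.156) / 7914.598676 = 15.652041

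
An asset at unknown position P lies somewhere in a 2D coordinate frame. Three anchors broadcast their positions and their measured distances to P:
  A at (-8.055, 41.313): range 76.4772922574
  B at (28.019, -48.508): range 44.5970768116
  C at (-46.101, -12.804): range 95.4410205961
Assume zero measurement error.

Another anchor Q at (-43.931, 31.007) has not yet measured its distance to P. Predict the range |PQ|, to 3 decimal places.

eq1: (x + 8.055)² + (y − 41.313)² = 76.4772922574²
eq2: (x − 28.019)² + (y + 48.508)² = 44.5970768116²
eq3: (x + 46.101)² + (y + 12.804)² = 95.4410205961²
eq1−eq3, eq1−eq2 (x²,y² cancel):
  -76.092·x − 108.234·y = -2742.614558
  72.148·x − 179.642·y = 5226.320402
det = -76.092·-179.642 − -108.234·72.148 = 21478.185696
x = (-2742.614558·-179.642 − -108.234·5226.320402) / 21478.185696 = 49.275779
y = (-76.092·5226.320402 − -2742.614558·72.148) / 21478.185696 = -9.302788
|P − Q| = √((49.275779 − -43.931)² + (-9.302788 − 31.007)²) = 101.549902

101.550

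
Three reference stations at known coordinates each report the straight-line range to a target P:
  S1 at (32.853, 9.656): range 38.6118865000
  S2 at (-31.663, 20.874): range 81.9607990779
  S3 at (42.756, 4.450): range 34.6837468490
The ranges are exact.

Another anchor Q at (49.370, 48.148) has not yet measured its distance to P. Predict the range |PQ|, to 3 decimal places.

eq1: (x − 32.853)² + (y − 9.656)² = 38.6118865000²
eq2: (x + 31.663)² + (y − 20.874)² = 81.9607990779²
eq3: (x − 42.756)² + (y − 4.450)² = 34.6837468490²
eq1−eq3, eq1−eq2 (x²,y² cancel):
  19.806·x − 10.412·y = 963.235575
  -129.032·x + 22.436·y = -4960.983306
det = 19.806·22.436 − -10.412·-129.032 = -899.113768
x = (963.235575·22.436 − -10.412·-4960.983306) / -899.113768 = 33.413574
y = (19.806·-4960.983306 − 963.235575·-129.032) / -899.113768 = -28.951817
|P − Q| = √((33.413574 − 49.370)² + (-28.951817 − 48.148)²) = 78.733661

78.734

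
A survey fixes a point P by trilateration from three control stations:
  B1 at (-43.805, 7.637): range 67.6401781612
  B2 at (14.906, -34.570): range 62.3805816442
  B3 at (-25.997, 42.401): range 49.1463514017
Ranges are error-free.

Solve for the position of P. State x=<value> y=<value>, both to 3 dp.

x=20.845 y=27.527

eq1: (x + 43.805)² + (y − 7.637)² = 67.6401781612²
eq2: (x − 14.906)² + (y + 34.570)² = 62.3805816442²
eq3: (x + 25.997)² + (y − 42.401)² = 49.1463514017²
eq3−eq1, eq3−eq2 (x²,y² cancel):
  -35.616·x − 69.528·y = -2656.316862
  81.806·x − 153.942·y = -2532.388184
det = -35.616·-153.942 − -69.528·81.806 = 11170.605840
x = (-2656.316862·-153.942 − -69.528·-2532.388184) / 11170.605840 = 20.844603
y = (-35.616·-2532.388184 − -2656.316862·81.806) / 11170.605840 = 27.527262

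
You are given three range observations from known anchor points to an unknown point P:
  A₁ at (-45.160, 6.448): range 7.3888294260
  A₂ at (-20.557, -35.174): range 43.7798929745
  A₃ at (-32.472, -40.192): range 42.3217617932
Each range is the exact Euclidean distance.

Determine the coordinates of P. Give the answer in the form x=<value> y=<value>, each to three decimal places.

eq1: (x + 45.160)² + (y − 6.448)² = 7.3888294260²
eq2: (x + 20.557)² + (y + 35.174)² = 43.7798929745²
eq3: (x + 32.472)² + (y + 40.192)² = 42.3217617932²
eq2−eq1, eq2−eq3 (x²,y² cancel):
  -49.206·x + 83.244·y = 2283.286008
  -23.830·x − 10.036·y = 1135.574631
det = -49.206·-10.036 − 83.244·-23.830 = 2477.535936
x = (2283.286008·-10.036 − 83.244·1135.574631) / 2477.535936 = -47.403887
y = (-49.206·1135.574631 − 2283.286008·-23.830) / 2477.535936 = -0.591870

x=-47.404 y=-0.592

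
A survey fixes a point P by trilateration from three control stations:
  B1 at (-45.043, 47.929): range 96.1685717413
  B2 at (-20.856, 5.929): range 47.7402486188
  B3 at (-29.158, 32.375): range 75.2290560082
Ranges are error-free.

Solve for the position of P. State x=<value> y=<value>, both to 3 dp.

eq1: (x + 45.043)² + (y − 47.929)² = 96.1685717413²
eq2: (x + 20.856)² + (y − 5.929)² = 47.7402486188²
eq3: (x + 29.158)² + (y − 32.375)² = 75.2290560082²
eq1−eq2, eq1−eq3 (x²,y² cancel):
  48.374·x − 84.000·y = 3113.327740
  31.770·x − 31.108·y = 1161.252022
det = 48.374·-31.108 − -84.000·31.770 = 1163.861608
x = (3113.327740·-31.108 − -84.000·1161.252022) / 1163.861608 = 0.597812
y = (48.374·1161.252022 − 3113.327740·31.770) / 1163.861608 = -36.719157

x=0.598 y=-36.719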